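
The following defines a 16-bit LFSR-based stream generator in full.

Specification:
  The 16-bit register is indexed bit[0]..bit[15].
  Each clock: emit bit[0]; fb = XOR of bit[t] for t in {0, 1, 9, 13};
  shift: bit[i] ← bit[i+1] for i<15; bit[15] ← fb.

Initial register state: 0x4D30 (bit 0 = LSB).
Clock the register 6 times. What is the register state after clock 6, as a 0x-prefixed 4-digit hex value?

0xB134

reg_0 = 0x4D30
clock 1: out=0, reg = 0x2698
clock 2: out=0, reg = 0x134C
clock 3: out=0, reg = 0x89A6
clock 4: out=0, reg = 0xC4D3
clock 5: out=1, reg = 0x6269
clock 6: out=1, reg = 0xB134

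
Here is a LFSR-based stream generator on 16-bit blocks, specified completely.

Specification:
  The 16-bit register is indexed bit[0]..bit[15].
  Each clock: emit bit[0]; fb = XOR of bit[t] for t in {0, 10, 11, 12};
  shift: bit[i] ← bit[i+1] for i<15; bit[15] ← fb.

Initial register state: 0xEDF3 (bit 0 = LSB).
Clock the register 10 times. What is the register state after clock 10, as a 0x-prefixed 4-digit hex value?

reg_0 = 0xEDF3
clock 1: out=1, reg = 0xF6F9
clock 2: out=1, reg = 0xFB7C
clock 3: out=0, reg = 0x7DBE
clock 4: out=0, reg = 0xBEDF
clock 5: out=1, reg = 0x5F6F
clock 6: out=1, reg = 0x2FB7
clock 7: out=1, reg = 0x97DB
clock 8: out=1, reg = 0xCBED
clock 9: out=1, reg = 0x65F6
clock 10: out=0, reg = 0xB2FB

0xB2FB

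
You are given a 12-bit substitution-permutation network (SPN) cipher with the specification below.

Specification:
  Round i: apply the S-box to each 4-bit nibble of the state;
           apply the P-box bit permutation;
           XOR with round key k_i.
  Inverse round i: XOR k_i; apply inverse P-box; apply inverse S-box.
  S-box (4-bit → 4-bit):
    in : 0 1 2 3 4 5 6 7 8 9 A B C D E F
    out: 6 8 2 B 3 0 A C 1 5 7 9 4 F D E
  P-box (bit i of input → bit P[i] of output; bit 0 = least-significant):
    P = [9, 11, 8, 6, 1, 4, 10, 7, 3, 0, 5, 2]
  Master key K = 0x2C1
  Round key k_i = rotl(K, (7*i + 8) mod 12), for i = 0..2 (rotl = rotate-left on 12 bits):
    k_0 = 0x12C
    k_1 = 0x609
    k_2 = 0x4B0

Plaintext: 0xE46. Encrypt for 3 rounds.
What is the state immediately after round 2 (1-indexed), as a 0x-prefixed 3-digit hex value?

s_0 = plaintext = 0xE46
s_1 = Round(s_0, k_0) = 0x952
s_2 = Round(s_1, k_1) = 0xE21
s_3 = Round(s_2, k_2) = 0x4CC

0xE21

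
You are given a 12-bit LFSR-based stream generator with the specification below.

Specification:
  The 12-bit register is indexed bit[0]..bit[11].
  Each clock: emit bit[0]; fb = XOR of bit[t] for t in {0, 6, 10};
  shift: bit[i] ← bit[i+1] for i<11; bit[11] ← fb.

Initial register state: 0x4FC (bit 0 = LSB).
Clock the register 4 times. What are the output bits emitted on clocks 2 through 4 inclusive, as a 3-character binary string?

011

reg_0 = 0x4FC
clock 1: out=0, reg = 0x27E
clock 2: out=0, reg = 0x93F
clock 3: out=1, reg = 0xC9F
clock 4: out=1, reg = 0x64F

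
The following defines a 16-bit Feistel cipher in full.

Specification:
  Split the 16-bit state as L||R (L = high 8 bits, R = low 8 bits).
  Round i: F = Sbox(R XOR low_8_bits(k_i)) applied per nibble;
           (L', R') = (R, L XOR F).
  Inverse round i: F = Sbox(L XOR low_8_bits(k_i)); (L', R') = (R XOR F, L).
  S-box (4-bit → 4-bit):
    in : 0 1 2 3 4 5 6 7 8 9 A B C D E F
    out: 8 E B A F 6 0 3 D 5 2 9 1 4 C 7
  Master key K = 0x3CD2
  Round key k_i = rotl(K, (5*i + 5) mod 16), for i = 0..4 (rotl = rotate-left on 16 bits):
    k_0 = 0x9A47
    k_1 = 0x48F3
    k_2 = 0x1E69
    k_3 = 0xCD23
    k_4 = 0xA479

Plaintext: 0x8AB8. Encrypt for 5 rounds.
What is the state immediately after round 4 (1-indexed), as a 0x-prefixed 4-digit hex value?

0x99A6

s_0 = plaintext = 0x8AB8
s_1 = Round(s_0, k_0) = 0xB8FD
s_2 = Round(s_1, k_1) = 0xFD34
s_3 = Round(s_2, k_2) = 0x3499
s_4 = Round(s_3, k_3) = 0x99A6
s_5 = Round(s_4, k_4) = 0xA6DE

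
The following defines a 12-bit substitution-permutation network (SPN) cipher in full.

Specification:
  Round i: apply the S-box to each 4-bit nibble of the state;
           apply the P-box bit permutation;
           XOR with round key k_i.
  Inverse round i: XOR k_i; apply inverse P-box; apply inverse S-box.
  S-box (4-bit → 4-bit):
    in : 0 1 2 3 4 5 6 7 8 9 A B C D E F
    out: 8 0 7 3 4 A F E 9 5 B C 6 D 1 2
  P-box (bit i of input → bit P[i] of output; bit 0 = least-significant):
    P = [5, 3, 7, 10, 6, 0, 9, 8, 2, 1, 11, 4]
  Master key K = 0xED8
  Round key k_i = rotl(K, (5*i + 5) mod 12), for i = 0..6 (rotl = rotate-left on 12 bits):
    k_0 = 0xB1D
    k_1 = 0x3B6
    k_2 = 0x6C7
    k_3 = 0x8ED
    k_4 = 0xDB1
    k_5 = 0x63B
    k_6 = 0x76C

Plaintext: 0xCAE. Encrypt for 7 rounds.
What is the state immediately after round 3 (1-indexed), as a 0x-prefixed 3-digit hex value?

0x493

s_0 = plaintext = 0xCAE
s_1 = Round(s_0, k_0) = 0x27E
s_2 = Round(s_1, k_1) = 0x891
s_3 = Round(s_2, k_2) = 0x493
s_4 = Round(s_3, k_3) = 0x285
s_5 = Round(s_4, k_4) = 0x0FF
s_6 = Round(s_5, k_5) = 0x622
s_7 = Round(s_6, k_6) = 0xD93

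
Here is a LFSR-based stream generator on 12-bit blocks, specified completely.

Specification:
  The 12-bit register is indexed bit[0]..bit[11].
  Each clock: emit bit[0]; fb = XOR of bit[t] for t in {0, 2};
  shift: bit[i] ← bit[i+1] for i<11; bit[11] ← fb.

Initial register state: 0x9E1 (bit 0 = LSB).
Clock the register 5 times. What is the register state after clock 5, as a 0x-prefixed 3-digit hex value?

0xCCF

reg_0 = 0x9E1
clock 1: out=1, reg = 0xCF0
clock 2: out=0, reg = 0x678
clock 3: out=0, reg = 0x33C
clock 4: out=0, reg = 0x99E
clock 5: out=0, reg = 0xCCF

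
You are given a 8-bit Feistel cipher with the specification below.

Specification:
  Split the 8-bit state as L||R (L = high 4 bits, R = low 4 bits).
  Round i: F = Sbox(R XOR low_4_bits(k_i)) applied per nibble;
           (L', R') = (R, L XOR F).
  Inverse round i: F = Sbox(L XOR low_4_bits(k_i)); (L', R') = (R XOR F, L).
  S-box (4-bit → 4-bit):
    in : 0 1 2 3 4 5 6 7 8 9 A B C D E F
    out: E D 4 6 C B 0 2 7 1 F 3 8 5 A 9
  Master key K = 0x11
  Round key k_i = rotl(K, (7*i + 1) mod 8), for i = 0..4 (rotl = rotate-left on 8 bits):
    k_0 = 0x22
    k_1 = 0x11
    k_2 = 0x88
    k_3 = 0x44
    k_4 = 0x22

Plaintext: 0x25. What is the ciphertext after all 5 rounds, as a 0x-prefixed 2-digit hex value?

s_0 = plaintext = 0x25
s_1 = Round(s_0, k_0) = 0x50
s_2 = Round(s_1, k_1) = 0x08
s_3 = Round(s_2, k_2) = 0x8E
s_4 = Round(s_3, k_3) = 0xE7
s_5 = Round(s_4, k_4) = 0x75

0x75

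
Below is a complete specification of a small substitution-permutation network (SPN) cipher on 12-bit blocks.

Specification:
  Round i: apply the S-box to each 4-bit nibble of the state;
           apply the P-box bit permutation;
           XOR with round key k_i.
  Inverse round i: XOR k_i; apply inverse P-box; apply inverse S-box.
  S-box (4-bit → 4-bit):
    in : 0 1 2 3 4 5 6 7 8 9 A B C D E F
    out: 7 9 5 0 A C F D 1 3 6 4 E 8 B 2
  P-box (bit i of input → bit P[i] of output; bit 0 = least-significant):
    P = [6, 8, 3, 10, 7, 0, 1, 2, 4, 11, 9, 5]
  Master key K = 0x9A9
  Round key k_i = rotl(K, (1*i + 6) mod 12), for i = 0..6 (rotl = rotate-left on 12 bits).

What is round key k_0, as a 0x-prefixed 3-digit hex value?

K = 0x9A9
k_0 = rotl(K, (1*0+6) mod 12) = rotl(K, 6) = 0xA66

0xA66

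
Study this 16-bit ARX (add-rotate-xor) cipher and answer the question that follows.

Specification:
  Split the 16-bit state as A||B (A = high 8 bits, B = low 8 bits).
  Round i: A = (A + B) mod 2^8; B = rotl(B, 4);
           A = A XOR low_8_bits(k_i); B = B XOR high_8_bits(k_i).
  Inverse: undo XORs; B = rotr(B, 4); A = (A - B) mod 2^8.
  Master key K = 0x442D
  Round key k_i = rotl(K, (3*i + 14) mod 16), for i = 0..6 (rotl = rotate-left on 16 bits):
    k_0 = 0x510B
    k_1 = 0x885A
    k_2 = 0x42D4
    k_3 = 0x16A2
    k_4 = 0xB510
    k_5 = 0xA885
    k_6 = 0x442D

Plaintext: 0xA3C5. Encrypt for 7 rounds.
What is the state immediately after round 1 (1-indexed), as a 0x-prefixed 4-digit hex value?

s_0 = plaintext = 0xA3C5
s_1 = Round(s_0, k_0) = 0x630D
s_2 = Round(s_1, k_1) = 0x2A58
s_3 = Round(s_2, k_2) = 0x56C7
s_4 = Round(s_3, k_3) = 0xBF6A
s_5 = Round(s_4, k_4) = 0x3913
s_6 = Round(s_5, k_5) = 0xC999
s_7 = Round(s_6, k_6) = 0x4FDD

0x630D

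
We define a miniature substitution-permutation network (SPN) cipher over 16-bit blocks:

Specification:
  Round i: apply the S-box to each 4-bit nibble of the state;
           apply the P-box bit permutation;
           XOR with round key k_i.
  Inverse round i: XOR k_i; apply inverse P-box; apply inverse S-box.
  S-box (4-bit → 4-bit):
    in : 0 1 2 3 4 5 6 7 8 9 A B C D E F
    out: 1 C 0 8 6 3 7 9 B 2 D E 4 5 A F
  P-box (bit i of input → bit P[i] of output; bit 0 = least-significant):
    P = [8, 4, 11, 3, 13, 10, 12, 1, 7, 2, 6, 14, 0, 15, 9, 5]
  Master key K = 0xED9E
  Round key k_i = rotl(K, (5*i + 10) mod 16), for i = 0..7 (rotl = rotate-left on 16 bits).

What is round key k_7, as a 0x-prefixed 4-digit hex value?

0xDDB3

K = 0xED9E
k_0 = rotl(K, (5*0+10) mod 16) = rotl(K, 10) = 0x7BB6
k_1 = rotl(K, (5*1+10) mod 16) = rotl(K, 15) = 0x76CF
k_2 = rotl(K, (5*2+10) mod 16) = rotl(K, 4) = 0xD9EE
k_3 = rotl(K, (5*3+10) mod 16) = rotl(K, 9) = 0x3DDB
k_4 = rotl(K, (5*4+10) mod 16) = rotl(K, 14) = 0xBB67
k_5 = rotl(K, (5*5+10) mod 16) = rotl(K, 3) = 0x6CF7
k_6 = rotl(K, (5*6+10) mod 16) = rotl(K, 8) = 0x9EED
k_7 = rotl(K, (5*7+10) mod 16) = rotl(K, 13) = 0xDDB3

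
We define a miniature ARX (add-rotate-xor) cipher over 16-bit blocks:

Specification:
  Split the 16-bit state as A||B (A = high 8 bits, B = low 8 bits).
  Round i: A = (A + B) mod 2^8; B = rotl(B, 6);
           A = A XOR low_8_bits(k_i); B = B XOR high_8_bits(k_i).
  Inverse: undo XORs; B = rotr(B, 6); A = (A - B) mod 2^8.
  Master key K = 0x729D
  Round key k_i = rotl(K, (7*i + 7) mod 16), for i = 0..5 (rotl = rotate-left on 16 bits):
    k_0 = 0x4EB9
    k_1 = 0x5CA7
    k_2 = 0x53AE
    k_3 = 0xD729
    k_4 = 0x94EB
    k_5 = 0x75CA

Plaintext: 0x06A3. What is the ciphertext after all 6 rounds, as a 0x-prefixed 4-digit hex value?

0xF995

s_0 = plaintext = 0x06A3
s_1 = Round(s_0, k_0) = 0x10A6
s_2 = Round(s_1, k_1) = 0x11F5
s_3 = Round(s_2, k_2) = 0xA82E
s_4 = Round(s_3, k_3) = 0xFF5C
s_5 = Round(s_4, k_4) = 0xB083
s_6 = Round(s_5, k_5) = 0xF995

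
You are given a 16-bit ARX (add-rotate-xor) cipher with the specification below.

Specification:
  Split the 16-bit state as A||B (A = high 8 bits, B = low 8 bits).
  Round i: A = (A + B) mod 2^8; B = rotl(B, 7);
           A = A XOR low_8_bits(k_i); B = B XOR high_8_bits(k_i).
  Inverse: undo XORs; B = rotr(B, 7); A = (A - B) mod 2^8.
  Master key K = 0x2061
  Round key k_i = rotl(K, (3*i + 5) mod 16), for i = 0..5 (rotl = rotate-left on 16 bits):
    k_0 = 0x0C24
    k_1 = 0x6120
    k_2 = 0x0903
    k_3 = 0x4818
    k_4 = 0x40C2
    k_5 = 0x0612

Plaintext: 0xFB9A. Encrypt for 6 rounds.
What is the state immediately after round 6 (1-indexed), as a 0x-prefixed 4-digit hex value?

s_0 = plaintext = 0xFB9A
s_1 = Round(s_0, k_0) = 0xB141
s_2 = Round(s_1, k_1) = 0xD2C1
s_3 = Round(s_2, k_2) = 0x90E9
s_4 = Round(s_3, k_3) = 0x61BC
s_5 = Round(s_4, k_4) = 0xDF1E
s_6 = Round(s_5, k_5) = 0xEF09

0xEF09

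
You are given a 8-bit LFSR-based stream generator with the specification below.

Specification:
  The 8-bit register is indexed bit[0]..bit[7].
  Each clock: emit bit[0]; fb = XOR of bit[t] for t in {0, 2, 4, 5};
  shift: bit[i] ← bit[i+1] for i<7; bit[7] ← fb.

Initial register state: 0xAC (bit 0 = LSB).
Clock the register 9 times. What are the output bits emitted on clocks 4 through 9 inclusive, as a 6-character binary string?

reg_0 = 0xAC
clock 1: out=0, reg = 0x56
clock 2: out=0, reg = 0x2B
clock 3: out=1, reg = 0x15
clock 4: out=1, reg = 0x8A
clock 5: out=0, reg = 0x45
clock 6: out=1, reg = 0x22
clock 7: out=0, reg = 0x91
clock 8: out=1, reg = 0x48
clock 9: out=0, reg = 0x24

101010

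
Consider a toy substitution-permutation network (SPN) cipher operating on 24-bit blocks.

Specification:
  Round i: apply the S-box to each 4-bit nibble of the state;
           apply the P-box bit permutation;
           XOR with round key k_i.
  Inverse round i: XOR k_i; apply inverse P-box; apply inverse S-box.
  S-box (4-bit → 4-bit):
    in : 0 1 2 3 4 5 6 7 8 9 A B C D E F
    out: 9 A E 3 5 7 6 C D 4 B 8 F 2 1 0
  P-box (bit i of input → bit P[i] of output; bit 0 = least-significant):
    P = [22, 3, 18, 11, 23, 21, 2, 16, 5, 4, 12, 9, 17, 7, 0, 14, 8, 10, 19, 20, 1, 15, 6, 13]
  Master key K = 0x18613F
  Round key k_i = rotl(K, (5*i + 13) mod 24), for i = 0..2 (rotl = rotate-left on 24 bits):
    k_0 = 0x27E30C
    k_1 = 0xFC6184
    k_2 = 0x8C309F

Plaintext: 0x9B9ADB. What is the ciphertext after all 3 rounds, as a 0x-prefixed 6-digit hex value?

0x513A09

s_0 = plaintext = 0x9B9ADB
s_1 = Round(s_0, k_0) = 0x17E97D
s_2 = Round(s_1, k_1) = 0xE7D188
s_3 = Round(s_2, k_2) = 0x513A09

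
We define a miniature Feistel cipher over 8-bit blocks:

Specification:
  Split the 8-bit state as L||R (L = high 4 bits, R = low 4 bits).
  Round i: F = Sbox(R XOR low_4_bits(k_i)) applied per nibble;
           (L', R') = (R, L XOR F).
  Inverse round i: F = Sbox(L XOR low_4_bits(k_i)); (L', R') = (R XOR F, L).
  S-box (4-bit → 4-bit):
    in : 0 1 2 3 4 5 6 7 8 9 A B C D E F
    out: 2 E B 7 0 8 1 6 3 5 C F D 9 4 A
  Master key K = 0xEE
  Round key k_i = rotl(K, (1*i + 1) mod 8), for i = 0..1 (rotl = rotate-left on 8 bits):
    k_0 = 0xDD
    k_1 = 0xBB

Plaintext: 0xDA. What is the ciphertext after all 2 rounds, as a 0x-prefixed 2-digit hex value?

s_0 = plaintext = 0xDA
s_1 = Round(s_0, k_0) = 0xAB
s_2 = Round(s_1, k_1) = 0xB8

0xB8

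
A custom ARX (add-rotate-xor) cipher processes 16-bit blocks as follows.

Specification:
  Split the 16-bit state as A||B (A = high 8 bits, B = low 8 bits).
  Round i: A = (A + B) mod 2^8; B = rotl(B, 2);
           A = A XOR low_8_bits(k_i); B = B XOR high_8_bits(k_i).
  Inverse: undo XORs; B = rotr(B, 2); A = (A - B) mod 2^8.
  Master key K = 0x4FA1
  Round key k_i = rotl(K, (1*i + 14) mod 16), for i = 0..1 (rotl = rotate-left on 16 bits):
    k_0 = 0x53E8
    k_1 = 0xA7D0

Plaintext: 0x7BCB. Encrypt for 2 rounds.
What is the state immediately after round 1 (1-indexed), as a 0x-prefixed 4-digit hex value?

0xAE7C

s_0 = plaintext = 0x7BCB
s_1 = Round(s_0, k_0) = 0xAE7C
s_2 = Round(s_1, k_1) = 0xFA56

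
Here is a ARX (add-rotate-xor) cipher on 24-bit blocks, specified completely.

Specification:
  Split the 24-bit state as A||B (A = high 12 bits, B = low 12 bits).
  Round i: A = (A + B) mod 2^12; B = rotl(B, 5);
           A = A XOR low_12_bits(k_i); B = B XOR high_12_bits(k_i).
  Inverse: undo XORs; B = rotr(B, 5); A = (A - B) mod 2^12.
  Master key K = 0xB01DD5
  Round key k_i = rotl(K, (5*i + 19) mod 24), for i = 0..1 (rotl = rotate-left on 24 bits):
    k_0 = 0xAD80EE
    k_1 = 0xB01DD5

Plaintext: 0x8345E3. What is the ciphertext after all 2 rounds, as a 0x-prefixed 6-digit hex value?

s_0 = plaintext = 0x8345E3
s_1 = Round(s_0, k_0) = 0xEF96B3
s_2 = Round(s_1, k_1) = 0x879D6C

0x879D6C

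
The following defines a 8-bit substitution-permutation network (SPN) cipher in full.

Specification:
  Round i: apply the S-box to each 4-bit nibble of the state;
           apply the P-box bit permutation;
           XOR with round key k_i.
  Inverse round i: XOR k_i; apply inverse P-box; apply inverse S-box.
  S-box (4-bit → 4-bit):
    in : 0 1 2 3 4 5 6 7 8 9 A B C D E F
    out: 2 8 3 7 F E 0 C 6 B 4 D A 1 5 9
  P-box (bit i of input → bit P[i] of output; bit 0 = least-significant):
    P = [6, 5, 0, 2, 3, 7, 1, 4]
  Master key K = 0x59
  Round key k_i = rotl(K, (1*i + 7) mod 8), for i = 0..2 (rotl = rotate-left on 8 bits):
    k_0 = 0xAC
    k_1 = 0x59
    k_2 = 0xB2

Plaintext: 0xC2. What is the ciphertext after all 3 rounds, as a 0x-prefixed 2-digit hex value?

0xFC

s_0 = plaintext = 0xC2
s_1 = Round(s_0, k_0) = 0x5C
s_2 = Round(s_1, k_1) = 0xEF
s_3 = Round(s_2, k_2) = 0xFC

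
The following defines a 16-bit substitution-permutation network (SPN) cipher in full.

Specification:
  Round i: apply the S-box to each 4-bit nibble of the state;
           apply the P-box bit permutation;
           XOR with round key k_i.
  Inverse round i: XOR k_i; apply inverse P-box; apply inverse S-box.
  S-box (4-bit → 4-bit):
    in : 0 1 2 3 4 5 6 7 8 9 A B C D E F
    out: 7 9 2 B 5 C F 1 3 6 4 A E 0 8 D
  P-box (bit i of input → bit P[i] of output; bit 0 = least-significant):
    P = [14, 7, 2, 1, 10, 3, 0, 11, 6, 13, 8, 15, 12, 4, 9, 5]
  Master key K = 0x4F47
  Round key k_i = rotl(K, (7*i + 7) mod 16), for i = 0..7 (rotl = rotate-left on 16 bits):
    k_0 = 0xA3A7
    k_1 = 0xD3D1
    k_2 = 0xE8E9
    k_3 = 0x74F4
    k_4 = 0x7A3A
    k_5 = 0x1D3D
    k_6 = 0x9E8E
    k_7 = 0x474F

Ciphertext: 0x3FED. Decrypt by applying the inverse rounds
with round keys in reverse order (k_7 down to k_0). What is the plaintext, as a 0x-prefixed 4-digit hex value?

0x0CF6

s_0 = ciphertext = 0x3FED
s_1 = InvRound(s_0, k_7) = 0x12E3
s_2 = InvRound(s_1, k_6) = 0xE16A
s_3 = InvRound(s_2, k_5) = 0x83FF
s_4 = InvRound(s_3, k_4) = 0x7650
s_5 = InvRound(s_4, k_3) = 0x5DD9
s_6 = InvRound(s_5, k_2) = 0x3C7D
s_7 = InvRound(s_6, k_1) = 0x5C30
s_8 = InvRound(s_7, k_0) = 0x0CF6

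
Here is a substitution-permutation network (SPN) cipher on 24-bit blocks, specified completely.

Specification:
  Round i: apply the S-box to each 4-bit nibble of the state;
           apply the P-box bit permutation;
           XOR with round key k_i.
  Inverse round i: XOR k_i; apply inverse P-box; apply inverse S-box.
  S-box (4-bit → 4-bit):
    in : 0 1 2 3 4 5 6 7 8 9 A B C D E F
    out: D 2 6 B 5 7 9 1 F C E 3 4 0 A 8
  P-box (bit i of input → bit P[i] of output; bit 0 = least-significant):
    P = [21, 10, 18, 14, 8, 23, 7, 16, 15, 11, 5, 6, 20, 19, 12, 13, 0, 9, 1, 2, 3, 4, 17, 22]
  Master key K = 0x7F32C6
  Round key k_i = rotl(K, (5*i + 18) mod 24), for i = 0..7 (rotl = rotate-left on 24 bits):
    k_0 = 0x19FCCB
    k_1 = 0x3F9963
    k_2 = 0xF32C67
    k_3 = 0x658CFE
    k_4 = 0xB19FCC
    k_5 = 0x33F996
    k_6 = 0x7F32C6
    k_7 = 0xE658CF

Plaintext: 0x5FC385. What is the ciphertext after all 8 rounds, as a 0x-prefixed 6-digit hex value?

0x5FEA17

s_0 = plaintext = 0x5FC385
s_1 = Round(s_0, k_0) = 0xBE6117
s_2 = Round(s_1, k_1) = 0x8FB37F
s_3 = Round(s_2, k_2) = 0xA9E53B
s_4 = Round(s_3, k_3) = 0x8E21C8
s_5 = Round(s_4, k_4) = 0xDFC150
s_6 = Round(s_5, k_5) = 0x97A012
s_7 = Round(s_6, k_6) = 0xB186A7
s_8 = Round(s_7, k_7) = 0x5FEA17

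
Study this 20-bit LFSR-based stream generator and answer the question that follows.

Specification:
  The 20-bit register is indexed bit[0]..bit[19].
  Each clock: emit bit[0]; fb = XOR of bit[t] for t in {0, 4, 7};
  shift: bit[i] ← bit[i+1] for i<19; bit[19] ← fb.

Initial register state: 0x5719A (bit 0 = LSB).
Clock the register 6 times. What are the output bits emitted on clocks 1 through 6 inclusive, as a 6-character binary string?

010110

reg_0 = 0x5719A
clock 1: out=0, reg = 0x2B8CD
clock 2: out=1, reg = 0x15C66
clock 3: out=0, reg = 0x0AE33
clock 4: out=1, reg = 0x05719
clock 5: out=1, reg = 0x02B8C
clock 6: out=0, reg = 0x815C6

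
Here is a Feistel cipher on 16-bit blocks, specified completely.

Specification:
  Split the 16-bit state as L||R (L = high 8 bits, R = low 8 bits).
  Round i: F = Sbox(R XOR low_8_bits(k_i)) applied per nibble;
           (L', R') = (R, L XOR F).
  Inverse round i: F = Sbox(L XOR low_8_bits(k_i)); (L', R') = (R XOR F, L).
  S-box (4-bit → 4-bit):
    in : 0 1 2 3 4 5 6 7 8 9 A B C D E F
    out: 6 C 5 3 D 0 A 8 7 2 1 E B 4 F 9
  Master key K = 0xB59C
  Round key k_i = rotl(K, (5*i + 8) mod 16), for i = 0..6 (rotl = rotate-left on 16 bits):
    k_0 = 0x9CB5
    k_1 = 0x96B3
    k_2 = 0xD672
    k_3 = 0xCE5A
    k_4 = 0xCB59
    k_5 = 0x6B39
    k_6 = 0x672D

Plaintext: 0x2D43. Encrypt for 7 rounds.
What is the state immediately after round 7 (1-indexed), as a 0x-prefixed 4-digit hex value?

0x4868

s_0 = plaintext = 0x2D43
s_1 = Round(s_0, k_0) = 0x43B7
s_2 = Round(s_1, k_1) = 0xB72E
s_3 = Round(s_2, k_2) = 0x2EBC
s_4 = Round(s_3, k_3) = 0xBCD4
s_5 = Round(s_4, k_4) = 0xD4C8
s_6 = Round(s_5, k_5) = 0xC848
s_7 = Round(s_6, k_6) = 0x4868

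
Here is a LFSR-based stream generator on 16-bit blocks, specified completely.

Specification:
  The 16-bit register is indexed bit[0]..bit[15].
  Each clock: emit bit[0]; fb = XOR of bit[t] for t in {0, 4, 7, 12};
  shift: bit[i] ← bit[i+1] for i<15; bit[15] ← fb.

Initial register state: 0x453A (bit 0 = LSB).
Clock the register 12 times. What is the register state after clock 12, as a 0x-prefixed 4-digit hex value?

reg_0 = 0x453A
clock 1: out=0, reg = 0xA29D
clock 2: out=1, reg = 0xD14E
clock 3: out=0, reg = 0xE8A7
clock 4: out=1, reg = 0x7453
clock 5: out=1, reg = 0xBA29
clock 6: out=1, reg = 0x5D14
clock 7: out=0, reg = 0x2E8A
clock 8: out=0, reg = 0x9745
clock 9: out=1, reg = 0x4BA2
clock 10: out=0, reg = 0xA5D1
clock 11: out=1, reg = 0xD2E8
clock 12: out=0, reg = 0x6974

0x6974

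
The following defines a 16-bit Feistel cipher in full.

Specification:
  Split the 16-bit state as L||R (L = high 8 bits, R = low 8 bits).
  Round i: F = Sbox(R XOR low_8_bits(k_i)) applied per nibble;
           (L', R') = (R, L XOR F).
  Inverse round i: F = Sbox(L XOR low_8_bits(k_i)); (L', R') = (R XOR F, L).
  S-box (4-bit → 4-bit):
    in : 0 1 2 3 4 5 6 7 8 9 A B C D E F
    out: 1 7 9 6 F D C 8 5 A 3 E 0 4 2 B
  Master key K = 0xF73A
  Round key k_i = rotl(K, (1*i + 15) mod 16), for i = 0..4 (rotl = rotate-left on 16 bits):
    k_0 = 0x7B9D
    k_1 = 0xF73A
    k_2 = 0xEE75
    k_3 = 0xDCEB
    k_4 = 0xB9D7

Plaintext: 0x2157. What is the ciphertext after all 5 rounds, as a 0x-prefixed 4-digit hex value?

s_0 = plaintext = 0x2157
s_1 = Round(s_0, k_0) = 0x5722
s_2 = Round(s_1, k_1) = 0x2222
s_3 = Round(s_2, k_2) = 0x22FA
s_4 = Round(s_3, k_3) = 0xFA55
s_5 = Round(s_4, k_4) = 0x55A3

0x55A3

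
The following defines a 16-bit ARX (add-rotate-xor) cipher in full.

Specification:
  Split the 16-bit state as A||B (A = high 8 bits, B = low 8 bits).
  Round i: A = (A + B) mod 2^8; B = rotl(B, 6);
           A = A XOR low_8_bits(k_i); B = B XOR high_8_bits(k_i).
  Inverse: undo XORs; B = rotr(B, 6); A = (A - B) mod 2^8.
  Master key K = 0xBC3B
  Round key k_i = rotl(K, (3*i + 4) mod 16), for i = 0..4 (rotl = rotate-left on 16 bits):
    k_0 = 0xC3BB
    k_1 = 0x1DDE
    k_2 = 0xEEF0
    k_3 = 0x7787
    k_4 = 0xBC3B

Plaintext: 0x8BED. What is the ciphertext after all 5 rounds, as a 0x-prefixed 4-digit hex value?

0xF743

s_0 = plaintext = 0x8BED
s_1 = Round(s_0, k_0) = 0xC3B8
s_2 = Round(s_1, k_1) = 0xA533
s_3 = Round(s_2, k_2) = 0x2822
s_4 = Round(s_3, k_3) = 0xCDFF
s_5 = Round(s_4, k_4) = 0xF743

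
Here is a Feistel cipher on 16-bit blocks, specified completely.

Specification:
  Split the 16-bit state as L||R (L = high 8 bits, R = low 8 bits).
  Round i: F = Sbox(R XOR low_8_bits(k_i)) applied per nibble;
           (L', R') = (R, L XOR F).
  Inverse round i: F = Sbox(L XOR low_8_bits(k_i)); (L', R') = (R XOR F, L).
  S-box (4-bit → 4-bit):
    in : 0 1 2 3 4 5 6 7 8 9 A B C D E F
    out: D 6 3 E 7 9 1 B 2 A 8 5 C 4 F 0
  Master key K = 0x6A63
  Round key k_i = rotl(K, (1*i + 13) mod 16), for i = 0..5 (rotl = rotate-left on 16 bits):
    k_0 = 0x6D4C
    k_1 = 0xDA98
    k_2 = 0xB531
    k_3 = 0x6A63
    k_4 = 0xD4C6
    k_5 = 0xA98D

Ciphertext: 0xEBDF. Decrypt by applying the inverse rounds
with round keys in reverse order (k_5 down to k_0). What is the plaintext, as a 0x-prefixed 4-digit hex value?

0x510E

s_0 = ciphertext = 0xEBDF
s_1 = InvRound(s_0, k_5) = 0xCEEB
s_2 = InvRound(s_1, k_4) = 0x39CE
s_3 = InvRound(s_2, k_3) = 0x5639
s_4 = InvRound(s_3, k_2) = 0x2256
s_5 = InvRound(s_4, k_1) = 0x0E22
s_6 = InvRound(s_5, k_0) = 0x510E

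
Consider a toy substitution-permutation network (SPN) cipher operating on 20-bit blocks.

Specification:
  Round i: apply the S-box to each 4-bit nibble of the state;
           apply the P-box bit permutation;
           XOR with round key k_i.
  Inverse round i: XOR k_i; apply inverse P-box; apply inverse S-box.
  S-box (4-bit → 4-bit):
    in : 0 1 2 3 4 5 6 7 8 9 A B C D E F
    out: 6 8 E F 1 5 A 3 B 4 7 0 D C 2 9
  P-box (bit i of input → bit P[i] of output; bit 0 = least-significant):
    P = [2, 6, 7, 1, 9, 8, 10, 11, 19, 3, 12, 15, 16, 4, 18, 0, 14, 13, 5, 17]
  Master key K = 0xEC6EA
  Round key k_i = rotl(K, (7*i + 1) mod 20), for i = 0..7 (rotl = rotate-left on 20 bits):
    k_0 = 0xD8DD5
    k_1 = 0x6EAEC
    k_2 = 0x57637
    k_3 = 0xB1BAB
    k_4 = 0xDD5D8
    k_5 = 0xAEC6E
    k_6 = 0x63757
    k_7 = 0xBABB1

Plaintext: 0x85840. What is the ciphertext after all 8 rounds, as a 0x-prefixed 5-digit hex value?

s_0 = plaintext = 0x85840
s_1 = Round(s_0, k_0) = 0x26F1D
s_2 = Round(s_1, k_1) = 0xC425F
s_3 = Round(s_2, k_2) = 0x6A019
s_4 = Round(s_3, k_3) = 0xC2333
s_5 = Round(s_4, k_4) = 0x30A27
s_6 = Round(s_5, k_5) = 0x49112
s_7 = Round(s_6, k_6) = 0x2FF95
s_8 = Round(s_7, k_7) = 0x00F14

0x00F14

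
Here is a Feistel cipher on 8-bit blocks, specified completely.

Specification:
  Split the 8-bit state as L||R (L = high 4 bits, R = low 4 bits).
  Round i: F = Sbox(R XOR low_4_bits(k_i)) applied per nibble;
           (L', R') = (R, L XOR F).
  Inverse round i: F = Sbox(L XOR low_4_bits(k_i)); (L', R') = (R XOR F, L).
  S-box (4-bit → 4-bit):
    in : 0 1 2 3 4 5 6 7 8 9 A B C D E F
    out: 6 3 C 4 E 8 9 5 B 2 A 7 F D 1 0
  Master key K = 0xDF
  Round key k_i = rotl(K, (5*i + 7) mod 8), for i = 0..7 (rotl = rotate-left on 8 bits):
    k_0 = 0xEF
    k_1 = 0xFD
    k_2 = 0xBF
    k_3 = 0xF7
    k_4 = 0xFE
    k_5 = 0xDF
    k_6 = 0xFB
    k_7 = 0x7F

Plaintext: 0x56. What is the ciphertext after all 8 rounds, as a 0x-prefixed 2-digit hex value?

s_0 = plaintext = 0x56
s_1 = Round(s_0, k_0) = 0x67
s_2 = Round(s_1, k_1) = 0x7C
s_3 = Round(s_2, k_2) = 0xC3
s_4 = Round(s_3, k_3) = 0x32
s_5 = Round(s_4, k_4) = 0x2C
s_6 = Round(s_5, k_5) = 0xC6
s_7 = Round(s_6, k_6) = 0x61
s_8 = Round(s_7, k_7) = 0x17

0x17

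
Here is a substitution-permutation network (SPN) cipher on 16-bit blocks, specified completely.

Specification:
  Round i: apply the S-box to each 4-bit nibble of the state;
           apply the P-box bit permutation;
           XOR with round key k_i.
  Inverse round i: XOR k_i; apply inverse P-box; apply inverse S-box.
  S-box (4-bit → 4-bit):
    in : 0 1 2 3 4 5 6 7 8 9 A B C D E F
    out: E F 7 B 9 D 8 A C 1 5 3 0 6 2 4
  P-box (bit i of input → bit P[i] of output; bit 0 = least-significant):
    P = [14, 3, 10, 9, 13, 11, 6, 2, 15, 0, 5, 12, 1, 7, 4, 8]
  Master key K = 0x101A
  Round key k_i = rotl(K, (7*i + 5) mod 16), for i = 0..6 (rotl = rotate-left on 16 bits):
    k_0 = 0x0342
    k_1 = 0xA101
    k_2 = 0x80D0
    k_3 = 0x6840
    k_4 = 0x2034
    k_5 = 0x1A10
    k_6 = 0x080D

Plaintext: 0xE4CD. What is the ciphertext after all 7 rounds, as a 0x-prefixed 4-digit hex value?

0x771B

s_0 = plaintext = 0xE4CD
s_1 = Round(s_0, k_0) = 0x97CA
s_2 = Round(s_1, k_1) = 0xF502
s_3 = Round(s_2, k_2) = 0x5CAC
s_4 = Round(s_3, k_3) = 0x4912
s_5 = Round(s_4, k_4) = 0xCD7A
s_6 = Round(s_5, k_5) = 0x5635
s_7 = Round(s_6, k_6) = 0x771B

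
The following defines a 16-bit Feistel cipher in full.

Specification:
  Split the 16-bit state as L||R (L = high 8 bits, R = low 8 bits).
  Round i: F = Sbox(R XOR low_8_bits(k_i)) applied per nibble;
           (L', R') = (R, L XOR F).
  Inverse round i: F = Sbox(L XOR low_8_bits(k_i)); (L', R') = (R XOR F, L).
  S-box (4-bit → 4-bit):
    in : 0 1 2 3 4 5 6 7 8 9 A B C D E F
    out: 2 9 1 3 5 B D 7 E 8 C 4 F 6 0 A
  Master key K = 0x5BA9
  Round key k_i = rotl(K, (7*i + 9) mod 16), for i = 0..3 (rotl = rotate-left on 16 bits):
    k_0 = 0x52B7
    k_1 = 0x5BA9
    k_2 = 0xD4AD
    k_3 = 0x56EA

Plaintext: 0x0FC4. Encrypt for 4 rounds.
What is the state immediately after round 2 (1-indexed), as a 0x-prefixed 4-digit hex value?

0x7CAF

s_0 = plaintext = 0x0FC4
s_1 = Round(s_0, k_0) = 0xC47C
s_2 = Round(s_1, k_1) = 0x7CAF
s_3 = Round(s_2, k_2) = 0xAF5D
s_4 = Round(s_3, k_3) = 0x5DE8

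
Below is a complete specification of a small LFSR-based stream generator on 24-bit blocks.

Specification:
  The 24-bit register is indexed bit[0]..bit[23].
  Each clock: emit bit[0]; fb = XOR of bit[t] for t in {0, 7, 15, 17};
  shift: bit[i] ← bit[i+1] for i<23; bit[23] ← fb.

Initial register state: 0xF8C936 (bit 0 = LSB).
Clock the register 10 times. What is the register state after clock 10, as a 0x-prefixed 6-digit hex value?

reg_0 = 0xF8C936
clock 1: out=0, reg = 0xFC649B
clock 2: out=1, reg = 0x7E324D
clock 3: out=1, reg = 0x3F1926
clock 4: out=0, reg = 0x9F8C93
clock 5: out=1, reg = 0x4FC649
clock 6: out=1, reg = 0xA7E324
clock 7: out=0, reg = 0x53F192
clock 8: out=0, reg = 0xA9F8C9
clock 9: out=1, reg = 0xD4FC64
clock 10: out=0, reg = 0xEA7E32

0xEA7E32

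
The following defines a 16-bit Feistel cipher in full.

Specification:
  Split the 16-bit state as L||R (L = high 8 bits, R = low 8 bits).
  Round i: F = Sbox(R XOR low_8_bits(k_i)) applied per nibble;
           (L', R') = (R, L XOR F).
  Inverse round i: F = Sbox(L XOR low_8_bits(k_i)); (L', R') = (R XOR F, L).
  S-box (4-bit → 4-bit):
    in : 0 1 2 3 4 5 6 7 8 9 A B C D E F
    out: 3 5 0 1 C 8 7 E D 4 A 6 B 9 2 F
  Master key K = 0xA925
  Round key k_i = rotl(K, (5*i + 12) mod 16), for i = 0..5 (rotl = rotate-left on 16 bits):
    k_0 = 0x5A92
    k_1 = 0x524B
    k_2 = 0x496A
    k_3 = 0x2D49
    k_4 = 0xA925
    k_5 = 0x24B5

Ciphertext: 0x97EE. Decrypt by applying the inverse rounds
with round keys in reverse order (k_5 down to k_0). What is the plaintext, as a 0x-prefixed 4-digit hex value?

s_0 = ciphertext = 0x97EE
s_1 = InvRound(s_0, k_5) = 0xEE97
s_2 = InvRound(s_1, k_4) = 0x21EE
s_3 = InvRound(s_2, k_3) = 0x9321
s_4 = InvRound(s_3, k_2) = 0xD593
s_5 = InvRound(s_4, k_1) = 0xD1D5
s_6 = InvRound(s_5, k_0) = 0x14D1

0x14D1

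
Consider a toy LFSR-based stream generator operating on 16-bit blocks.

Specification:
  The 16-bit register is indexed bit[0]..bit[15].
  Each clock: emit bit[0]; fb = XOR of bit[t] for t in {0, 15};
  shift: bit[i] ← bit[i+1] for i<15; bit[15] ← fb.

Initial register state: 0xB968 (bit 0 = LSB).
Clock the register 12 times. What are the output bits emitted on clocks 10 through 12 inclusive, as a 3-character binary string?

reg_0 = 0xB968
clock 1: out=0, reg = 0xDCB4
clock 2: out=0, reg = 0xEE5A
clock 3: out=0, reg = 0xF72D
clock 4: out=1, reg = 0x7B96
clock 5: out=0, reg = 0x3DCB
clock 6: out=1, reg = 0x9EE5
clock 7: out=1, reg = 0x4F72
clock 8: out=0, reg = 0x27B9
clock 9: out=1, reg = 0x93DC
clock 10: out=0, reg = 0xC9EE
clock 11: out=0, reg = 0xE4F7
clock 12: out=1, reg = 0x727B

001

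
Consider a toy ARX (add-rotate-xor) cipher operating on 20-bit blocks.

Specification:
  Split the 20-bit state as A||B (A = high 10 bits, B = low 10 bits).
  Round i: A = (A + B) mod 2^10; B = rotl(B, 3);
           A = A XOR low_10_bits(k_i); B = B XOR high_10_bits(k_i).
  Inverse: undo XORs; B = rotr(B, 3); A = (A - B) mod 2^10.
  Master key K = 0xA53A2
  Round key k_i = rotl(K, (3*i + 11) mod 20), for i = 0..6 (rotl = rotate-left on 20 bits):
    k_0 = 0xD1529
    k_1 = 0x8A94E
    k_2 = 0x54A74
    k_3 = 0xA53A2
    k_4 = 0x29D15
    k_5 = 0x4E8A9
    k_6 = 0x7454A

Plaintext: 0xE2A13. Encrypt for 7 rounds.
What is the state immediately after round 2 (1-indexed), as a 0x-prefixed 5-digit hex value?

0x70CE5

s_0 = plaintext = 0xE2A13
s_1 = Round(s_0, k_0) = 0x2D3D9
s_2 = Round(s_1, k_1) = 0x70CE5
s_3 = Round(s_2, k_2) = 0x3727B
s_4 = Round(s_3, k_3) = 0x3D548
s_5 = Round(s_4, k_4) = 0xCA2E5
s_6 = Round(s_5, k_5) = 0xA9217
s_7 = Round(s_6, k_6) = 0x7C56D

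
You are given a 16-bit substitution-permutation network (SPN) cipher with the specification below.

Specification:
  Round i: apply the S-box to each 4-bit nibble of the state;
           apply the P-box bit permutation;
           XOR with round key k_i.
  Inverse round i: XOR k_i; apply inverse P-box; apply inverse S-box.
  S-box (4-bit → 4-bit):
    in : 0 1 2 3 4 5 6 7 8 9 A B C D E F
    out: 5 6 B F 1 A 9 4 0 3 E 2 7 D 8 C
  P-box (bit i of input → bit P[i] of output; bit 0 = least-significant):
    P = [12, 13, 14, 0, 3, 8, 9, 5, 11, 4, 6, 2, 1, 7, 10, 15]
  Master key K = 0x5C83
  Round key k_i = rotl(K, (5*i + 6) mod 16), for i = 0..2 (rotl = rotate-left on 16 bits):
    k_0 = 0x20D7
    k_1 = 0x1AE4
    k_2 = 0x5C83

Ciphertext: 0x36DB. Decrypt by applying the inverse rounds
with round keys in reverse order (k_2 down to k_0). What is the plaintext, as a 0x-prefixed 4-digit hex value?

0xF4AE

s_0 = ciphertext = 0x36DB
s_1 = InvRound(s_0, k_2) = 0x8C01
s_2 = InvRound(s_1, k_1) = 0xAFF6
s_3 = InvRound(s_2, k_0) = 0xF4AE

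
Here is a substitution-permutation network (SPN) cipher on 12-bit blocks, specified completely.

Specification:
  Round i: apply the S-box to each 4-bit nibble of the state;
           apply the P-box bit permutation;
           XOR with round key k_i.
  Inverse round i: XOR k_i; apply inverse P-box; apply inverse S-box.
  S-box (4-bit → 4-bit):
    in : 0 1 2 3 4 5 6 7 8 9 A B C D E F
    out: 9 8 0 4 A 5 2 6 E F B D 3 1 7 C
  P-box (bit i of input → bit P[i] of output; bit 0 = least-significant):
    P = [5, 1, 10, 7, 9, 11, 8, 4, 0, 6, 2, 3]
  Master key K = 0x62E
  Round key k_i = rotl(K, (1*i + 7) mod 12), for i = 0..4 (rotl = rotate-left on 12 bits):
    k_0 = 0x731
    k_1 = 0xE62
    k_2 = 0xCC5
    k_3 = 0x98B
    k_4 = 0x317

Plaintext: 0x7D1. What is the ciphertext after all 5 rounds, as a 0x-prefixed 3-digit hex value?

s_0 = plaintext = 0x7D1
s_1 = Round(s_0, k_0) = 0x5F5
s_2 = Round(s_1, k_1) = 0xB57
s_3 = Round(s_2, k_2) = 0xBCA
s_4 = Round(s_3, k_3) = 0x324
s_5 = Round(s_4, k_4) = 0x391

0x391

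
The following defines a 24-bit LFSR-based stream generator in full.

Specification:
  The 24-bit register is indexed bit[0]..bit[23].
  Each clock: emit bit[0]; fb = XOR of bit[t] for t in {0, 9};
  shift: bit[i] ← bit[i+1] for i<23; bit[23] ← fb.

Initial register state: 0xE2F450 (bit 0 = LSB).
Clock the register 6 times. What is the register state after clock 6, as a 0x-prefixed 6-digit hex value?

0xAB8BD1

reg_0 = 0xE2F450
clock 1: out=0, reg = 0x717A28
clock 2: out=0, reg = 0xB8BD14
clock 3: out=0, reg = 0x5C5E8A
clock 4: out=0, reg = 0xAE2F45
clock 5: out=1, reg = 0x5717A2
clock 6: out=0, reg = 0xAB8BD1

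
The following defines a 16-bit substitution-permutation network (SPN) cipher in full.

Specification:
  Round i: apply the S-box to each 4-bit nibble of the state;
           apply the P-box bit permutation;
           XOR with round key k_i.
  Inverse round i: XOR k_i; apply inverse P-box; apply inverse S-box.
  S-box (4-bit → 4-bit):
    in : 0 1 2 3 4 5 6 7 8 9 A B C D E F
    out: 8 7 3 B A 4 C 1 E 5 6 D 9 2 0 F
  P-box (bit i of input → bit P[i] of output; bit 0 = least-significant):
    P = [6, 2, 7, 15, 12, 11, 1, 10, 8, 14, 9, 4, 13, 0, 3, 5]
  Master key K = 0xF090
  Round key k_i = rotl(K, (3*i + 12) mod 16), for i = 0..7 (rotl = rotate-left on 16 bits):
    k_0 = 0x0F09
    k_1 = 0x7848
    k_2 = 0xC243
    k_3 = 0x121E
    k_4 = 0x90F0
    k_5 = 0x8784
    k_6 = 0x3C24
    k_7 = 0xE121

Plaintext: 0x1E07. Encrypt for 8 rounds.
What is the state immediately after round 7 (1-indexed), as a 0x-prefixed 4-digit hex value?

s_0 = plaintext = 0x1E07
s_1 = Round(s_0, k_0) = 0x2B40
s_2 = Round(s_1, k_1) = 0xD759
s_3 = Round(s_2, k_2) = 0xC380
s_4 = Round(s_3, k_3) = 0xFF2C
s_5 = Round(s_4, k_4) = 0x6B89
s_6 = Round(s_5, k_5) = 0x887E
s_7 = Round(s_6, k_6) = 0x6E1D
s_8 = Round(s_7, k_7) = 0xF90F

0x6E1D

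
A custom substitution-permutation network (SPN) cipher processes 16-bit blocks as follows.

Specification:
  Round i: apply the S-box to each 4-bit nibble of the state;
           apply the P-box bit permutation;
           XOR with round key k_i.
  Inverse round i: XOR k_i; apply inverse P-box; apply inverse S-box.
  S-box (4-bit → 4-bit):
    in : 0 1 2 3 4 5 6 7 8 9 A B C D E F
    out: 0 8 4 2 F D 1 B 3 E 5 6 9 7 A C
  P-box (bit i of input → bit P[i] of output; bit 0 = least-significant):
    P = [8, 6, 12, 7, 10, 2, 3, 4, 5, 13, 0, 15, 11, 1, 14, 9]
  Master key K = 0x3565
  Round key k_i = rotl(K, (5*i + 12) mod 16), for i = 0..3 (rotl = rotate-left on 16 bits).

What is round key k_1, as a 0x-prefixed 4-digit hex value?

K = 0x3565
k_0 = rotl(K, (5*0+12) mod 16) = rotl(K, 12) = 0x5356
k_1 = rotl(K, (5*1+12) mod 16) = rotl(K, 1) = 0x6ACA

0x6ACA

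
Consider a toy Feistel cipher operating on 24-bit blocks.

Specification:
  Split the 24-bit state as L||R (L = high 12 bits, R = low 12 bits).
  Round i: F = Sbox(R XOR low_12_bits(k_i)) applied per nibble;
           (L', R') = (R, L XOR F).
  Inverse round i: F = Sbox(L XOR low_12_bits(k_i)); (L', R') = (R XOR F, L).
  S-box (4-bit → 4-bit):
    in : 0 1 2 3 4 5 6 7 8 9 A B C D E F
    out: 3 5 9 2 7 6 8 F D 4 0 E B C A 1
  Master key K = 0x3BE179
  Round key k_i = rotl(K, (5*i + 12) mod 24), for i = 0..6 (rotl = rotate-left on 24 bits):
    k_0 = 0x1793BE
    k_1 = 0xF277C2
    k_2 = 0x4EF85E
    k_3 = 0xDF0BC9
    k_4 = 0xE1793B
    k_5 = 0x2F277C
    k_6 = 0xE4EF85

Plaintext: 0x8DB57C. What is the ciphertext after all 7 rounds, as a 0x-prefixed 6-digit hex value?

0x9601DB

s_0 = plaintext = 0x8DB57C
s_1 = Round(s_0, k_0) = 0x57C062
s_2 = Round(s_1, k_1) = 0x062A7F
s_3 = Round(s_2, k_2) = 0xA7F9F7
s_4 = Round(s_3, k_3) = 0x9F7355
s_5 = Round(s_4, k_4) = 0x35597D
s_6 = Round(s_5, k_5) = 0x97D960
s_7 = Round(s_6, k_6) = 0x9601DB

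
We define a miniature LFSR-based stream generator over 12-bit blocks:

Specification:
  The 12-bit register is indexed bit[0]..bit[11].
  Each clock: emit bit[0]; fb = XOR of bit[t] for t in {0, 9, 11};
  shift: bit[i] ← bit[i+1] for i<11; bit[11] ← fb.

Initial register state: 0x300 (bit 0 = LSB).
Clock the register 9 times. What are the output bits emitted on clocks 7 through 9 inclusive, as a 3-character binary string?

reg_0 = 0x300
clock 1: out=0, reg = 0x980
clock 2: out=0, reg = 0xCC0
clock 3: out=0, reg = 0xE60
clock 4: out=0, reg = 0x730
clock 5: out=0, reg = 0xB98
clock 6: out=0, reg = 0x5CC
clock 7: out=0, reg = 0x2E6
clock 8: out=0, reg = 0x973
clock 9: out=1, reg = 0x4B9

001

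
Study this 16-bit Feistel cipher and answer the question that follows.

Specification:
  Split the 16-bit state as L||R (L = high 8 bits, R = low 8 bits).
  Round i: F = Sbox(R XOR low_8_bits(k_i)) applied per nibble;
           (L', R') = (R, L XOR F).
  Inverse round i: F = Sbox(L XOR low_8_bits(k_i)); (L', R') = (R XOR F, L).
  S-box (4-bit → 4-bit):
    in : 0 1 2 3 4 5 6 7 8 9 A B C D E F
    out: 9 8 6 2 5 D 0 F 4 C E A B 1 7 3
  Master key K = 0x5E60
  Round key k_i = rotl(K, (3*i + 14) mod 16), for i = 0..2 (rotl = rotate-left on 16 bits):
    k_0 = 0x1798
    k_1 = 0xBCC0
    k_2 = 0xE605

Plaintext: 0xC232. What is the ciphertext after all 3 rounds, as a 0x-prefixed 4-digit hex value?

0x4977

s_0 = plaintext = 0xC232
s_1 = Round(s_0, k_0) = 0x322C
s_2 = Round(s_1, k_1) = 0x2C49
s_3 = Round(s_2, k_2) = 0x4977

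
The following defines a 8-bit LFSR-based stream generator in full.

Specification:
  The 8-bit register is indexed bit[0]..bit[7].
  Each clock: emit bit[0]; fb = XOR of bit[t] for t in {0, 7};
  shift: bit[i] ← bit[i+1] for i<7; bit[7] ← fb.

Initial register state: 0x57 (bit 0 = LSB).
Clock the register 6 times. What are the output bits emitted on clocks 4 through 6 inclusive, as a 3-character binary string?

reg_0 = 0x57
clock 1: out=1, reg = 0xAB
clock 2: out=1, reg = 0x55
clock 3: out=1, reg = 0xAA
clock 4: out=0, reg = 0xD5
clock 5: out=1, reg = 0x6A
clock 6: out=0, reg = 0x35

010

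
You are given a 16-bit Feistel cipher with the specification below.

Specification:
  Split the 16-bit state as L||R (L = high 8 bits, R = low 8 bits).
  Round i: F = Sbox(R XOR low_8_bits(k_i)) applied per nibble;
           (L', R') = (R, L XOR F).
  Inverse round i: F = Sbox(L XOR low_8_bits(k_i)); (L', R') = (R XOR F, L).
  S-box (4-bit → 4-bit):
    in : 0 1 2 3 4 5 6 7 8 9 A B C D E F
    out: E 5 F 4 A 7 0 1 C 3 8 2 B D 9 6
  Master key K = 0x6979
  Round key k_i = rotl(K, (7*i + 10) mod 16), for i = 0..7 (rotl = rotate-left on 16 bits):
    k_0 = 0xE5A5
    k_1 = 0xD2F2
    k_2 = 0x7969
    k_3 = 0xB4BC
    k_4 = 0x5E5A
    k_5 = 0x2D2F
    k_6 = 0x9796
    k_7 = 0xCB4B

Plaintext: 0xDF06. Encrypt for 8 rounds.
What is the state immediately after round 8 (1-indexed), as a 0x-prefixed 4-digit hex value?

s_0 = plaintext = 0xDF06
s_1 = Round(s_0, k_0) = 0x065B
s_2 = Round(s_1, k_1) = 0x5B85
s_3 = Round(s_2, k_2) = 0x85C0
s_4 = Round(s_3, k_3) = 0xC09E
s_5 = Round(s_4, k_4) = 0x9E7A
s_6 = Round(s_5, k_5) = 0x7AE9
s_7 = Round(s_6, k_6) = 0xE96C
s_8 = Round(s_7, k_7) = 0x6C18

0x6C18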